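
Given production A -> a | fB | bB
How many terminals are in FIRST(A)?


Production: A -> a | fB | bB
Examining each alternative for leading terminals:
  A -> a : first terminal = 'a'
  A -> fB : first terminal = 'f'
  A -> bB : first terminal = 'b'
FIRST(A) = {a, b, f}
Count: 3

3


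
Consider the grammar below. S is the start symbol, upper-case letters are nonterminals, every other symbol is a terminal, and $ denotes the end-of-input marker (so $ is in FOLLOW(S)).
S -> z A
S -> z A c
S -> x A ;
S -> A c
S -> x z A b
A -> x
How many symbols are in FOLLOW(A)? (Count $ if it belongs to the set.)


S is the start symbol and does not occur in any rule body, so FOLLOW(S) = {$}.
Examining every occurrence of A in a rule body:
  S -> z A : A is at the right end -> add FOLLOW(S) = {$}
  S -> z A c : A is followed by terminal 'c' -> add 'c'
  S -> x A ; : A is followed by terminal ';' -> add ';'
  S -> A c : A is followed by terminal 'c' -> add 'c' (already in the set)
  S -> x z A b : A is followed by terminal 'b' -> add 'b'
  A -> x : A does not occur in the body -> contributes nothing
FOLLOW(A) = {;, b, c, $}
Count: 4

4


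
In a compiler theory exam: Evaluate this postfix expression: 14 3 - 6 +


Processing tokens left to right:
Push 14, Push 3
Pop 14 and 3, compute 14 - 3 = 11, push 11
Push 6
Pop 11 and 6, compute 11 + 6 = 17, push 17
Stack result: 17

17


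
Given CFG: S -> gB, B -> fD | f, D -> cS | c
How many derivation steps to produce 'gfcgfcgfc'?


Grammar: S -> gB, B -> fD | f, D -> cS | c
Deriving 'gfcgfcgfc':
Step 1: S -> gB => gB
Step 2: B -> fD => gfD
Step 3: D -> cS => gfcS
Step 4: S -> gB => gfcgB
Step 5: B -> fD => gfcgfD
Step 6: D -> cS => gfcgfcS
Step 7: S -> gB => gfcgfcgB
Step 8: B -> fD => gfcgfcgfD
Step 9: D -> c => gfcgfcgfc
Total derivation steps: 9

9


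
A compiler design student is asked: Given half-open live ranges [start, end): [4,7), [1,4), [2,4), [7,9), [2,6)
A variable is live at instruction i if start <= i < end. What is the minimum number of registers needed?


Live ranges:
  Var0: [4, 7)
  Var1: [1, 4)
  Var2: [2, 4)
  Var3: [7, 9)
  Var4: [2, 6)
Sweep-line events (position, delta, active):
  pos=1 start -> active=1
  pos=2 start -> active=2
  pos=2 start -> active=3
  pos=4 end -> active=2
  pos=4 end -> active=1
  pos=4 start -> active=2
  pos=6 end -> active=1
  pos=7 end -> active=0
  pos=7 start -> active=1
  pos=9 end -> active=0
Maximum simultaneous active: 3
Minimum registers needed: 3

3


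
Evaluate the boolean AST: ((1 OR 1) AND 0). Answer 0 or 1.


Step 1: Evaluate inner node
  1 OR 1 = 1
Step 2: Evaluate root node
  1 AND 0 = 0

0


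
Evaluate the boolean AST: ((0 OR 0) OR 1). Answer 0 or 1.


Step 1: Evaluate inner node
  0 OR 0 = 0
Step 2: Evaluate root node
  0 OR 1 = 1

1


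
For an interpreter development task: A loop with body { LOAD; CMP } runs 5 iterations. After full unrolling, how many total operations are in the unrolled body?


Loop body operations: LOAD, CMP (2 ops per iteration)
Unrolling 5 iterations:
  Iteration 1: LOAD, CMP (2 ops)
  Iteration 2: LOAD, CMP (2 ops)
  Iteration 3: LOAD, CMP (2 ops)
  Iteration 4: LOAD, CMP (2 ops)
  Iteration 5: LOAD, CMP (2 ops)
Total: 5 iterations * 2 ops/iter = 10 operations

10


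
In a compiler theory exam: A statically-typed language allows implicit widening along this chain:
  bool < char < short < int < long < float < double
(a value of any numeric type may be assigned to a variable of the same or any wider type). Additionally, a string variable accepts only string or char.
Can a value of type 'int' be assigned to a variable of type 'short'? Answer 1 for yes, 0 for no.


Target variable type: short
Source value type: int
Numeric ranks: int=3, short=2
Widening allowed iff rank(source) <= rank(target): 3 <= 2? No
Result: 0

0


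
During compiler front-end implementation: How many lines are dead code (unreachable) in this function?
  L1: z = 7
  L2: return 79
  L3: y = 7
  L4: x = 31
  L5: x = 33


Analyzing control flow:
  L1: reachable (before return)
  L2: reachable (return statement)
  L3: DEAD (after return at L2)
  L4: DEAD (after return at L2)
  L5: DEAD (after return at L2)
Return at L2, total lines = 5
Dead lines: L3 through L5
Count: 3

3


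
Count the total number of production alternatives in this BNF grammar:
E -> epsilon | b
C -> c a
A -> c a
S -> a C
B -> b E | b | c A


Counting alternatives per rule:
  E: 2 alternative(s)
  C: 1 alternative(s)
  A: 1 alternative(s)
  S: 1 alternative(s)
  B: 3 alternative(s)
Sum: 2 + 1 + 1 + 1 + 3 = 8

8


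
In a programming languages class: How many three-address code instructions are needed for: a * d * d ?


Expression: a * d * d
Generating three-address code (respecting * over +/- precedence):
  Instruction 1: t1 = a * d
  Instruction 2: t2 = t1 * d
Total instructions: 2

2


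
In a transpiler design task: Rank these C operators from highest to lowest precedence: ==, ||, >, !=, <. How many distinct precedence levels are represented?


Looking up precedence for each operator:
  == -> precedence 3
  || -> precedence 1
  > -> precedence 4
  != -> precedence 3
  < -> precedence 4
Sorted highest to lowest: >, <, ==, !=, ||
Distinct precedence values: [4, 3, 1]
Number of distinct levels: 3

3


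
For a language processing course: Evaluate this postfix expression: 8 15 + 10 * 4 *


Processing tokens left to right:
Push 8, Push 15
Pop 8 and 15, compute 8 + 15 = 23, push 23
Push 10
Pop 23 and 10, compute 23 * 10 = 230, push 230
Push 4
Pop 230 and 4, compute 230 * 4 = 920, push 920
Stack result: 920

920


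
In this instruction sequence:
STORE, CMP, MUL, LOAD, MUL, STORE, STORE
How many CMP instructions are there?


Scanning instruction sequence for CMP:
  Position 1: STORE
  Position 2: CMP <- MATCH
  Position 3: MUL
  Position 4: LOAD
  Position 5: MUL
  Position 6: STORE
  Position 7: STORE
Matches at positions: [2]
Total CMP count: 1

1


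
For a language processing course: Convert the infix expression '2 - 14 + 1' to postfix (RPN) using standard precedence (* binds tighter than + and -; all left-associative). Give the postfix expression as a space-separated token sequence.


Applying the shunting-yard algorithm:
  Operand 2 -> output
  Push '-' onto operator stack -> op-stack: [-]
  Operand 14 -> output
  See '+' (prec 1); top '-' (prec 1) >= it -> pop '-' to output
  Push '+' onto operator stack -> op-stack: [+]
  Operand 1 -> output
  End of input: pop '+' to output
Postfix result: 2 14 - 1 +

2 14 - 1 +


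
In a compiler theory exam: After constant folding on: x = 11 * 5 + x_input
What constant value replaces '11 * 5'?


Identifying constant sub-expression:
  Original: x = 11 * 5 + x_input
  11 and 5 are both compile-time constants
  Evaluating: 11 * 5 = 55
  After folding: x = 55 + x_input

55


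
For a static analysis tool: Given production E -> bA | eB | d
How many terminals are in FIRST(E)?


Production: E -> bA | eB | d
Examining each alternative for leading terminals:
  E -> bA : first terminal = 'b'
  E -> eB : first terminal = 'e'
  E -> d : first terminal = 'd'
FIRST(E) = {b, d, e}
Count: 3

3


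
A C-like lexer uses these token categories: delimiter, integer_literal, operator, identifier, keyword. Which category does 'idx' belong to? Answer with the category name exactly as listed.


Token: 'idx'
Checking categories:
  identifier: YES
  integer_literal: no
  operator: no
  keyword: no
  delimiter: no
Category: identifier

identifier


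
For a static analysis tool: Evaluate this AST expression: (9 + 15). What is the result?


Expression: (9 + 15)
Evaluating step by step:
  9 + 15 = 24
Result: 24

24


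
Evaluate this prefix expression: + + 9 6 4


Parsing prefix expression: + + 9 6 4
Step 1: Innermost operation '+ 9 6'
  9 + 6 = 15
Step 2: Outer operation '+ [15] 4'
  15 + 4 = 19

19


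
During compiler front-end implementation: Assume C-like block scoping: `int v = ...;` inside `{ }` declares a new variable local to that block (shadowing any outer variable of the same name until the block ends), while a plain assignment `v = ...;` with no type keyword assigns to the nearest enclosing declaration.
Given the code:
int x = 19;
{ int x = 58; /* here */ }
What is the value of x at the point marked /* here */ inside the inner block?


Analyzing scoping rules:
Outer scope: declares x = 19
Inner block: 'int x = 58;' declares a NEW x that shadows the outer one
Inside the block the inner declaration is in scope -> 58
Result: 58

58


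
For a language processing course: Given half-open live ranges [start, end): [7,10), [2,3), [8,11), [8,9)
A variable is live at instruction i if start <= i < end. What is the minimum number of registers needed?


Live ranges:
  Var0: [7, 10)
  Var1: [2, 3)
  Var2: [8, 11)
  Var3: [8, 9)
Sweep-line events (position, delta, active):
  pos=2 start -> active=1
  pos=3 end -> active=0
  pos=7 start -> active=1
  pos=8 start -> active=2
  pos=8 start -> active=3
  pos=9 end -> active=2
  pos=10 end -> active=1
  pos=11 end -> active=0
Maximum simultaneous active: 3
Minimum registers needed: 3

3


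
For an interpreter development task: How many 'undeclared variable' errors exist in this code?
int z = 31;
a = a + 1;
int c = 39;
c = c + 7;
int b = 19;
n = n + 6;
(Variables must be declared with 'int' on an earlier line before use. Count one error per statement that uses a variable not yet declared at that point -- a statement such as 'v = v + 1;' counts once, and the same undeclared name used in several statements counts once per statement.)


Scanning code line by line:
  Line 1: declare 'z' -> declared = ['z']
  Line 2: use 'a' -> ERROR (undeclared)
  Line 3: declare 'c' -> declared = ['c', 'z']
  Line 4: use 'c' -> OK (declared)
  Line 5: declare 'b' -> declared = ['b', 'c', 'z']
  Line 6: use 'n' -> ERROR (undeclared)
Total undeclared variable errors: 2

2


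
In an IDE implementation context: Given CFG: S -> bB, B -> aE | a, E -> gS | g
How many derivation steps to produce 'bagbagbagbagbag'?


Grammar: S -> bB, B -> aE | a, E -> gS | g
Deriving 'bagbagbagbagbag':
Step 1: S -> bB => bB
Step 2: B -> aE => baE
Step 3: E -> gS => bagS
Step 4: S -> bB => bagbB
Step 5: B -> aE => bagbaE
Step 6: E -> gS => bagbagS
Step 7: S -> bB => bagbagbB
Step 8: B -> aE => bagbagbaE
Step 9: E -> gS => bagbagbagS
Step 10: S -> bB => bagbagbagbB
Step 11: B -> aE => bagbagbagbaE
Step 12: E -> gS => bagbagbagbagS
Step 13: S -> bB => bagbagbagbagbB
Step 14: B -> aE => bagbagbagbagbaE
Step 15: E -> g => bagbagbagbagbag
Total derivation steps: 15

15


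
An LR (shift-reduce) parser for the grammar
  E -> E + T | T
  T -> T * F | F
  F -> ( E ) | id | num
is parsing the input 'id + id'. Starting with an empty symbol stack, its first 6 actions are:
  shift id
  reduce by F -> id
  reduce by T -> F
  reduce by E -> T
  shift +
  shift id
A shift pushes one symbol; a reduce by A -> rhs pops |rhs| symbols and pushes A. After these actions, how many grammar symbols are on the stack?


Tracking the symbol stack through each action:
  Action 1: shift 'id' : push -> stack = [id] (size 1)
  Action 2: reduce by F -> id : pop 1, push F -> stack = [F] (size 1)
  Action 3: reduce by T -> F : pop 1, push T -> stack = [T] (size 1)
  Action 4: reduce by E -> T : pop 1, push E -> stack = [E] (size 1)
  Action 5: shift '+' : push -> stack = [E, +] (size 2)
  Action 6: shift 'id' : push -> stack = [E, +, id] (size 3)
Final stack size: 3

3


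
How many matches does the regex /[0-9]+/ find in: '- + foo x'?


Pattern: /[0-9]+/ (int literals)
Input: '- + foo x'
Scanning for matches:
Total matches: 0

0


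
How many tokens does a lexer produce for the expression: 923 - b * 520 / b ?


Scanning '923 - b * 520 / b'
Token 1: '923' -> integer_literal
Token 2: '-' -> operator
Token 3: 'b' -> identifier
Token 4: '*' -> operator
Token 5: '520' -> integer_literal
Token 6: '/' -> operator
Token 7: 'b' -> identifier
Total tokens: 7

7


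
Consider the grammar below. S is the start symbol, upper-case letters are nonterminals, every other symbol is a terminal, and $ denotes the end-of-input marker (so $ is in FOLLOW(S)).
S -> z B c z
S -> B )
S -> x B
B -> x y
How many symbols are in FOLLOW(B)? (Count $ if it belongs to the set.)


S is the start symbol and does not occur in any rule body, so FOLLOW(S) = {$}.
Examining every occurrence of B in a rule body:
  S -> z B c z : B is followed by terminal 'c' -> add 'c'
  S -> B ) : B is followed by terminal ')' -> add ')'
  S -> x B : B is at the right end -> add FOLLOW(S) = {$}
  B -> x y : B does not occur in the body -> contributes nothing
FOLLOW(B) = {), c, $}
Count: 3

3


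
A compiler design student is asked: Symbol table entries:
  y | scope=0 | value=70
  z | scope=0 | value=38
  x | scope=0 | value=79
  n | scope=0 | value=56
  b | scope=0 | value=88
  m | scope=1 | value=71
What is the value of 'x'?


Searching symbol table for 'x':
  y | scope=0 | value=70
  z | scope=0 | value=38
  x | scope=0 | value=79 <- MATCH
  n | scope=0 | value=56
  b | scope=0 | value=88
  m | scope=1 | value=71
Found 'x' at scope 0 with value 79

79


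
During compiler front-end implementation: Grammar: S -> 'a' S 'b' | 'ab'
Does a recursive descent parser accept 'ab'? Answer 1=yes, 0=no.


Grammar accepts strings of the form a^n b^n (n >= 1)
Word: 'ab'
Counting: 1 a's and 1 b's
Check: 1 == 1? Yes
Derivation (S -> aSb applied 0 time(s), then S -> ab): S => ab
Accepted

1


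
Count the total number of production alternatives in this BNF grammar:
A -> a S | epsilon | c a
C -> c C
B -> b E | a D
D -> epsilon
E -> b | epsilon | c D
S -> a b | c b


Counting alternatives per rule:
  A: 3 alternative(s)
  C: 1 alternative(s)
  B: 2 alternative(s)
  D: 1 alternative(s)
  E: 3 alternative(s)
  S: 2 alternative(s)
Sum: 3 + 1 + 2 + 1 + 3 + 2 = 12

12


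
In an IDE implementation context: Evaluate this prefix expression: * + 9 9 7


Parsing prefix expression: * + 9 9 7
Step 1: Innermost operation '+ 9 9'
  9 + 9 = 18
Step 2: Outer operation '* [18] 7'
  18 * 7 = 126

126


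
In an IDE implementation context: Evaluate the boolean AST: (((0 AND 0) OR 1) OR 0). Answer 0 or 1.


Step 1: Evaluate inner node
  0 AND 0 = 0
Step 2: Evaluate next node
  0 OR 1 = 1
Step 3: Evaluate root node
  1 OR 0 = 1

1


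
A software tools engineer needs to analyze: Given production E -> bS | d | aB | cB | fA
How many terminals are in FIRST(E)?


Production: E -> bS | d | aB | cB | fA
Examining each alternative for leading terminals:
  E -> bS : first terminal = 'b'
  E -> d : first terminal = 'd'
  E -> aB : first terminal = 'a'
  E -> cB : first terminal = 'c'
  E -> fA : first terminal = 'f'
FIRST(E) = {a, b, c, d, f}
Count: 5

5


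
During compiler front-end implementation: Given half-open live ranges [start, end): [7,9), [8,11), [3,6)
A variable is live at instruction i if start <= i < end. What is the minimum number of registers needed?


Live ranges:
  Var0: [7, 9)
  Var1: [8, 11)
  Var2: [3, 6)
Sweep-line events (position, delta, active):
  pos=3 start -> active=1
  pos=6 end -> active=0
  pos=7 start -> active=1
  pos=8 start -> active=2
  pos=9 end -> active=1
  pos=11 end -> active=0
Maximum simultaneous active: 2
Minimum registers needed: 2

2


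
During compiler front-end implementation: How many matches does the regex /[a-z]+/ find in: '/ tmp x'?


Pattern: /[a-z]+/ (identifiers)
Input: '/ tmp x'
Scanning for matches:
  Match 1: 'tmp'
  Match 2: 'x'
Total matches: 2

2


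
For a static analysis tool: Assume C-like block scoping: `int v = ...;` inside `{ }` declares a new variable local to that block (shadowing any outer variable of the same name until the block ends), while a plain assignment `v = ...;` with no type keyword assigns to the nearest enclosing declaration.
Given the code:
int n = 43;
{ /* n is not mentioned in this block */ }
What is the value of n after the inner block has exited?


Analyzing scoping rules:
Outer scope: declares n = 43
Inner block: n is neither redeclared nor assigned -> unchanged
After the block -> 43
Result: 43

43


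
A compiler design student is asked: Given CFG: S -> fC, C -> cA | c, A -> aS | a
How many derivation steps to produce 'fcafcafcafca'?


Grammar: S -> fC, C -> cA | c, A -> aS | a
Deriving 'fcafcafcafca':
Step 1: S -> fC => fC
Step 2: C -> cA => fcA
Step 3: A -> aS => fcaS
Step 4: S -> fC => fcafC
Step 5: C -> cA => fcafcA
Step 6: A -> aS => fcafcaS
Step 7: S -> fC => fcafcafC
Step 8: C -> cA => fcafcafcA
Step 9: A -> aS => fcafcafcaS
Step 10: S -> fC => fcafcafcafC
Step 11: C -> cA => fcafcafcafcA
Step 12: A -> a => fcafcafcafca
Total derivation steps: 12

12


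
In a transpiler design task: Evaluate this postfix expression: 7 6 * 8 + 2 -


Processing tokens left to right:
Push 7, Push 6
Pop 7 and 6, compute 7 * 6 = 42, push 42
Push 8
Pop 42 and 8, compute 42 + 8 = 50, push 50
Push 2
Pop 50 and 2, compute 50 - 2 = 48, push 48
Stack result: 48

48


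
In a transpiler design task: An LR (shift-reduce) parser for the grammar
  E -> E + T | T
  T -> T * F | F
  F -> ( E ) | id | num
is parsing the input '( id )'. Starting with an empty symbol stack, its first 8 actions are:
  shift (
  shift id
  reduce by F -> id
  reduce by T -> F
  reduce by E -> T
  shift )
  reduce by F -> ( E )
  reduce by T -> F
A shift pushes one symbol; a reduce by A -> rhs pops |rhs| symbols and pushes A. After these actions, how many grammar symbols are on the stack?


Tracking the symbol stack through each action:
  Action 1: shift '(' : push -> stack = [(] (size 1)
  Action 2: shift 'id' : push -> stack = [(, id] (size 2)
  Action 3: reduce by F -> id : pop 1, push F -> stack = [(, F] (size 2)
  Action 4: reduce by T -> F : pop 1, push T -> stack = [(, T] (size 2)
  Action 5: reduce by E -> T : pop 1, push E -> stack = [(, E] (size 2)
  Action 6: shift ')' : push -> stack = [(, E, )] (size 3)
  Action 7: reduce by F -> ( E ) : pop 3, push F -> stack = [F] (size 1)
  Action 8: reduce by T -> F : pop 1, push T -> stack = [T] (size 1)
Final stack size: 1

1


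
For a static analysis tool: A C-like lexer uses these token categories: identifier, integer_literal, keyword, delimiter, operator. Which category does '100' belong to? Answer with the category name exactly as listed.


Token: '100'
Checking categories:
  identifier: no
  integer_literal: YES
  operator: no
  keyword: no
  delimiter: no
Category: integer_literal

integer_literal


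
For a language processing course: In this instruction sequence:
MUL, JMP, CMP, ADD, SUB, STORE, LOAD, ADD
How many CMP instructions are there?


Scanning instruction sequence for CMP:
  Position 1: MUL
  Position 2: JMP
  Position 3: CMP <- MATCH
  Position 4: ADD
  Position 5: SUB
  Position 6: STORE
  Position 7: LOAD
  Position 8: ADD
Matches at positions: [3]
Total CMP count: 1

1


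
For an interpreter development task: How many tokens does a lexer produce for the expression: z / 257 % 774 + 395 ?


Scanning 'z / 257 % 774 + 395'
Token 1: 'z' -> identifier
Token 2: '/' -> operator
Token 3: '257' -> integer_literal
Token 4: '%' -> operator
Token 5: '774' -> integer_literal
Token 6: '+' -> operator
Token 7: '395' -> integer_literal
Total tokens: 7

7


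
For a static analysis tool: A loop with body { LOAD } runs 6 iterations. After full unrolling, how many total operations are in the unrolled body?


Loop body operations: LOAD (1 op per iteration)
Unrolling 6 iterations:
  Iteration 1: LOAD (1 ops)
  Iteration 2: LOAD (1 ops)
  Iteration 3: LOAD (1 ops)
  Iteration 4: LOAD (1 ops)
  Iteration 5: LOAD (1 ops)
  Iteration 6: LOAD (1 ops)
Total: 6 iterations * 1 ops/iter = 6 operations

6


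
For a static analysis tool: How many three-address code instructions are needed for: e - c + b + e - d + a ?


Expression: e - c + b + e - d + a
Generating three-address code (respecting * over +/- precedence):
  Instruction 1: t1 = e - c
  Instruction 2: t2 = t1 + b
  Instruction 3: t3 = t2 + e
  Instruction 4: t4 = t3 - d
  Instruction 5: t5 = t4 + a
Total instructions: 5

5


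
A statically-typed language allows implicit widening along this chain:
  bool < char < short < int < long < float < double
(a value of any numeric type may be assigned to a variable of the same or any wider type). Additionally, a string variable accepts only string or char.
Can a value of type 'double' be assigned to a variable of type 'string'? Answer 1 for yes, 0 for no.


Target variable type: string
Source value type: double
Rule: string accepts only {string, char}
  source 'double' in {string, char}? No
Result: 0

0


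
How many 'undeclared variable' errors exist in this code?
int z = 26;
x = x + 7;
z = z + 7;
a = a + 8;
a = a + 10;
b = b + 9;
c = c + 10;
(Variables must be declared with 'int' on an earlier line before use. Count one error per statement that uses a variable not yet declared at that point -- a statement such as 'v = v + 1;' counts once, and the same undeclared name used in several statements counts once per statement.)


Scanning code line by line:
  Line 1: declare 'z' -> declared = ['z']
  Line 2: use 'x' -> ERROR (undeclared)
  Line 3: use 'z' -> OK (declared)
  Line 4: use 'a' -> ERROR (undeclared)
  Line 5: use 'a' -> ERROR (undeclared)
  Line 6: use 'b' -> ERROR (undeclared)
  Line 7: use 'c' -> ERROR (undeclared)
Total undeclared variable errors: 5

5


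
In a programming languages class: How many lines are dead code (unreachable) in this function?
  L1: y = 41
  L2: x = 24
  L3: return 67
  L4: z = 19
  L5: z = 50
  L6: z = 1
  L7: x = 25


Analyzing control flow:
  L1: reachable (before return)
  L2: reachable (before return)
  L3: reachable (return statement)
  L4: DEAD (after return at L3)
  L5: DEAD (after return at L3)
  L6: DEAD (after return at L3)
  L7: DEAD (after return at L3)
Return at L3, total lines = 7
Dead lines: L4 through L7
Count: 4

4


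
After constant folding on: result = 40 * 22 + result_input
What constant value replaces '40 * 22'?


Identifying constant sub-expression:
  Original: result = 40 * 22 + result_input
  40 and 22 are both compile-time constants
  Evaluating: 40 * 22 = 880
  After folding: result = 880 + result_input

880


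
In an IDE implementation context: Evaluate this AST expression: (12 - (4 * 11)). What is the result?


Expression: (12 - (4 * 11))
Evaluating step by step:
  4 * 11 = 44
  12 - 44 = -32
Result: -32

-32


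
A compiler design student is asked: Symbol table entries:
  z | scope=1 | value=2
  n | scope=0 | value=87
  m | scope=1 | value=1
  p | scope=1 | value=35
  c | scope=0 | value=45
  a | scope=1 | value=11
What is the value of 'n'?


Searching symbol table for 'n':
  z | scope=1 | value=2
  n | scope=0 | value=87 <- MATCH
  m | scope=1 | value=1
  p | scope=1 | value=35
  c | scope=0 | value=45
  a | scope=1 | value=11
Found 'n' at scope 0 with value 87

87


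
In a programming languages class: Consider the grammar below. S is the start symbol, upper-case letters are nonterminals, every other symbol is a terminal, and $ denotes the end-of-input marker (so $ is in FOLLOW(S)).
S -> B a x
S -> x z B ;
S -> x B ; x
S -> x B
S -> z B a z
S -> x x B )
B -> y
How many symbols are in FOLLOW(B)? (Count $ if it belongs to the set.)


S is the start symbol and does not occur in any rule body, so FOLLOW(S) = {$}.
Examining every occurrence of B in a rule body:
  S -> B a x : B is followed by terminal 'a' -> add 'a'
  S -> x z B ; : B is followed by terminal ';' -> add ';'
  S -> x B ; x : B is followed by terminal ';' -> add ';' (already in the set)
  S -> x B : B is at the right end -> add FOLLOW(S) = {$}
  S -> z B a z : B is followed by terminal 'a' -> add 'a' (already in the set)
  S -> x x B ) : B is followed by terminal ')' -> add ')'
  B -> y : B does not occur in the body -> contributes nothing
FOLLOW(B) = {), ;, a, $}
Count: 4

4


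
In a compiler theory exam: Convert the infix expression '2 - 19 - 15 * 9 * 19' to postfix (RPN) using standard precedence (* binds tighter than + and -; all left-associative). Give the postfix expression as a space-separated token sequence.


Applying the shunting-yard algorithm:
  Operand 2 -> output
  Push '-' onto operator stack -> op-stack: [-]
  Operand 19 -> output
  See '-' (prec 1); top '-' (prec 1) >= it -> pop '-' to output
  Push '-' onto operator stack -> op-stack: [-]
  Operand 15 -> output
  Push '*' onto operator stack -> op-stack: [-, *]
  Operand 9 -> output
  See '*' (prec 2); top '*' (prec 2) >= it -> pop '*' to output
  Push '*' onto operator stack -> op-stack: [-, *]
  Operand 19 -> output
  End of input: pop '*' to output
  End of input: pop '-' to output
Postfix result: 2 19 - 15 9 * 19 * -

2 19 - 15 9 * 19 * -


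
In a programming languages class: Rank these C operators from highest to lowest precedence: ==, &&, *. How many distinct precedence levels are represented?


Looking up precedence for each operator:
  == -> precedence 3
  && -> precedence 2
  * -> precedence 6
Sorted highest to lowest: *, ==, &&
Distinct precedence values: [6, 3, 2]
Number of distinct levels: 3

3


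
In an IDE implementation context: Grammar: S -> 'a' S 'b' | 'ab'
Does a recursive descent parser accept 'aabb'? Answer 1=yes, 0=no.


Grammar accepts strings of the form a^n b^n (n >= 1)
Word: 'aabb'
Counting: 2 a's and 2 b's
Check: 2 == 2? Yes
Derivation (S -> aSb applied 1 time(s), then S -> ab): S => aSb => aabb
Accepted

1


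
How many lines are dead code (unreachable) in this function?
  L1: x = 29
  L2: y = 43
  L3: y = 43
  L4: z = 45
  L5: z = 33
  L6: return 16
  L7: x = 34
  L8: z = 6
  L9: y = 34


Analyzing control flow:
  L1: reachable (before return)
  L2: reachable (before return)
  L3: reachable (before return)
  L4: reachable (before return)
  L5: reachable (before return)
  L6: reachable (return statement)
  L7: DEAD (after return at L6)
  L8: DEAD (after return at L6)
  L9: DEAD (after return at L6)
Return at L6, total lines = 9
Dead lines: L7 through L9
Count: 3

3


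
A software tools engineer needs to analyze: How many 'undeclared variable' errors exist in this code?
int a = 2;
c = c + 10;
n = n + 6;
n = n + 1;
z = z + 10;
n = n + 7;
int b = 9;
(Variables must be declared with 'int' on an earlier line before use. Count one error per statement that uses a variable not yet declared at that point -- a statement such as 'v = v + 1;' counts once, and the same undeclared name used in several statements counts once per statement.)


Scanning code line by line:
  Line 1: declare 'a' -> declared = ['a']
  Line 2: use 'c' -> ERROR (undeclared)
  Line 3: use 'n' -> ERROR (undeclared)
  Line 4: use 'n' -> ERROR (undeclared)
  Line 5: use 'z' -> ERROR (undeclared)
  Line 6: use 'n' -> ERROR (undeclared)
  Line 7: declare 'b' -> declared = ['a', 'b']
Total undeclared variable errors: 5

5


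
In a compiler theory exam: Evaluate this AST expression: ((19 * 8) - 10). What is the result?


Expression: ((19 * 8) - 10)
Evaluating step by step:
  19 * 8 = 152
  152 - 10 = 142
Result: 142

142


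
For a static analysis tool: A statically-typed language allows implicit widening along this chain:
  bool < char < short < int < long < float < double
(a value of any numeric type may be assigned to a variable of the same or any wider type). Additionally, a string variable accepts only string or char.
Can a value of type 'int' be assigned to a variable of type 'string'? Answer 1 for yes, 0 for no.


Target variable type: string
Source value type: int
Rule: string accepts only {string, char}
  source 'int' in {string, char}? No
Result: 0

0


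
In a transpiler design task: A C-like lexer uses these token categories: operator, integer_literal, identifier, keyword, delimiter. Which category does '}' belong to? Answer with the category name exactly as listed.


Token: '}'
Checking categories:
  identifier: no
  integer_literal: no
  operator: no
  keyword: no
  delimiter: YES
Category: delimiter

delimiter


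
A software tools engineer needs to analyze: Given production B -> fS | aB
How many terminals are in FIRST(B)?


Production: B -> fS | aB
Examining each alternative for leading terminals:
  B -> fS : first terminal = 'f'
  B -> aB : first terminal = 'a'
FIRST(B) = {a, f}
Count: 2

2


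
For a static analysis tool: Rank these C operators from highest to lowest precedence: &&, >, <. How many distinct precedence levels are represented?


Looking up precedence for each operator:
  && -> precedence 2
  > -> precedence 4
  < -> precedence 4
Sorted highest to lowest: >, <, &&
Distinct precedence values: [4, 2]
Number of distinct levels: 2

2


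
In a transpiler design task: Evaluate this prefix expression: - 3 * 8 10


Parsing prefix expression: - 3 * 8 10
Step 1: Innermost operation '* 8 10'
  8 * 10 = 80
Step 2: Outer operation '- 3 [80]'
  3 - 80 = -77

-77


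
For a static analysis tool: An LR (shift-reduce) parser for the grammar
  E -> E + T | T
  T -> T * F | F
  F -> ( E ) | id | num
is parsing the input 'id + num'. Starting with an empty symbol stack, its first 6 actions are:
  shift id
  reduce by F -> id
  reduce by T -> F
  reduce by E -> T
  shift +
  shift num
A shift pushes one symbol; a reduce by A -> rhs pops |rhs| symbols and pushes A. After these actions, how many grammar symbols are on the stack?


Tracking the symbol stack through each action:
  Action 1: shift 'id' : push -> stack = [id] (size 1)
  Action 2: reduce by F -> id : pop 1, push F -> stack = [F] (size 1)
  Action 3: reduce by T -> F : pop 1, push T -> stack = [T] (size 1)
  Action 4: reduce by E -> T : pop 1, push E -> stack = [E] (size 1)
  Action 5: shift '+' : push -> stack = [E, +] (size 2)
  Action 6: shift 'num' : push -> stack = [E, +, num] (size 3)
Final stack size: 3

3


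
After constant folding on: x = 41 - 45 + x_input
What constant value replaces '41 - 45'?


Identifying constant sub-expression:
  Original: x = 41 - 45 + x_input
  41 and 45 are both compile-time constants
  Evaluating: 41 - 45 = -4
  After folding: x = -4 + x_input

-4


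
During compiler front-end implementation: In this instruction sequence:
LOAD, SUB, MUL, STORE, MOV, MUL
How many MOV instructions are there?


Scanning instruction sequence for MOV:
  Position 1: LOAD
  Position 2: SUB
  Position 3: MUL
  Position 4: STORE
  Position 5: MOV <- MATCH
  Position 6: MUL
Matches at positions: [5]
Total MOV count: 1

1


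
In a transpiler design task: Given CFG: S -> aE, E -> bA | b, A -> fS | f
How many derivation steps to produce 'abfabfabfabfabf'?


Grammar: S -> aE, E -> bA | b, A -> fS | f
Deriving 'abfabfabfabfabf':
Step 1: S -> aE => aE
Step 2: E -> bA => abA
Step 3: A -> fS => abfS
Step 4: S -> aE => abfaE
Step 5: E -> bA => abfabA
Step 6: A -> fS => abfabfS
Step 7: S -> aE => abfabfaE
Step 8: E -> bA => abfabfabA
Step 9: A -> fS => abfabfabfS
Step 10: S -> aE => abfabfabfaE
Step 11: E -> bA => abfabfabfabA
Step 12: A -> fS => abfabfabfabfS
Step 13: S -> aE => abfabfabfabfaE
Step 14: E -> bA => abfabfabfabfabA
Step 15: A -> f => abfabfabfabfabf
Total derivation steps: 15

15


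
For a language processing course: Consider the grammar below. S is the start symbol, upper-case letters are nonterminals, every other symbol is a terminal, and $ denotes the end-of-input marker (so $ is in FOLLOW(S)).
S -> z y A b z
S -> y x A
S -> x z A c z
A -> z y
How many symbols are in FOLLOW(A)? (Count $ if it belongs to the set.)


S is the start symbol and does not occur in any rule body, so FOLLOW(S) = {$}.
Examining every occurrence of A in a rule body:
  S -> z y A b z : A is followed by terminal 'b' -> add 'b'
  S -> y x A : A is at the right end -> add FOLLOW(S) = {$}
  S -> x z A c z : A is followed by terminal 'c' -> add 'c'
  A -> z y : A does not occur in the body -> contributes nothing
FOLLOW(A) = {b, c, $}
Count: 3

3


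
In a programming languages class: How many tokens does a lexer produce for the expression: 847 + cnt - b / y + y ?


Scanning '847 + cnt - b / y + y'
Token 1: '847' -> integer_literal
Token 2: '+' -> operator
Token 3: 'cnt' -> identifier
Token 4: '-' -> operator
Token 5: 'b' -> identifier
Token 6: '/' -> operator
Token 7: 'y' -> identifier
Token 8: '+' -> operator
Token 9: 'y' -> identifier
Total tokens: 9

9


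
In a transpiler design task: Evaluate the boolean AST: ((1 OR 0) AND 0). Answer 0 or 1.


Step 1: Evaluate inner node
  1 OR 0 = 1
Step 2: Evaluate root node
  1 AND 0 = 0

0


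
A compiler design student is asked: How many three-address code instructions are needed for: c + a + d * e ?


Expression: c + a + d * e
Generating three-address code (respecting * over +/- precedence):
  Instruction 1: t1 = d * e
  Instruction 2: t2 = c + a
  Instruction 3: t3 = t2 + t1
Total instructions: 3

3


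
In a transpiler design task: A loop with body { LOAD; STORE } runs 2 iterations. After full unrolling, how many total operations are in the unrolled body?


Loop body operations: LOAD, STORE (2 ops per iteration)
Unrolling 2 iterations:
  Iteration 1: LOAD, STORE (2 ops)
  Iteration 2: LOAD, STORE (2 ops)
Total: 2 iterations * 2 ops/iter = 4 operations

4


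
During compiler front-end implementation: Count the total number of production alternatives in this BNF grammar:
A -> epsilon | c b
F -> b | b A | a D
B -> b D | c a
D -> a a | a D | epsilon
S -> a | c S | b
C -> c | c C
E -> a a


Counting alternatives per rule:
  A: 2 alternative(s)
  F: 3 alternative(s)
  B: 2 alternative(s)
  D: 3 alternative(s)
  S: 3 alternative(s)
  C: 2 alternative(s)
  E: 1 alternative(s)
Sum: 2 + 3 + 2 + 3 + 3 + 2 + 1 = 16

16


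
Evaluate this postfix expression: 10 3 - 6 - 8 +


Processing tokens left to right:
Push 10, Push 3
Pop 10 and 3, compute 10 - 3 = 7, push 7
Push 6
Pop 7 and 6, compute 7 - 6 = 1, push 1
Push 8
Pop 1 and 8, compute 1 + 8 = 9, push 9
Stack result: 9

9


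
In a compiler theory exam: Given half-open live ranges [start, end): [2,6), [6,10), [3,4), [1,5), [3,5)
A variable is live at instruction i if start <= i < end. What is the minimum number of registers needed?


Live ranges:
  Var0: [2, 6)
  Var1: [6, 10)
  Var2: [3, 4)
  Var3: [1, 5)
  Var4: [3, 5)
Sweep-line events (position, delta, active):
  pos=1 start -> active=1
  pos=2 start -> active=2
  pos=3 start -> active=3
  pos=3 start -> active=4
  pos=4 end -> active=3
  pos=5 end -> active=2
  pos=5 end -> active=1
  pos=6 end -> active=0
  pos=6 start -> active=1
  pos=10 end -> active=0
Maximum simultaneous active: 4
Minimum registers needed: 4

4


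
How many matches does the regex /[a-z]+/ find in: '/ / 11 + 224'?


Pattern: /[a-z]+/ (identifiers)
Input: '/ / 11 + 224'
Scanning for matches:
Total matches: 0

0


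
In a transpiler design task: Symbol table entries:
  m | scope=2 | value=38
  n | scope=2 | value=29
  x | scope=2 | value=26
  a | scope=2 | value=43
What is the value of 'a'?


Searching symbol table for 'a':
  m | scope=2 | value=38
  n | scope=2 | value=29
  x | scope=2 | value=26
  a | scope=2 | value=43 <- MATCH
Found 'a' at scope 2 with value 43

43


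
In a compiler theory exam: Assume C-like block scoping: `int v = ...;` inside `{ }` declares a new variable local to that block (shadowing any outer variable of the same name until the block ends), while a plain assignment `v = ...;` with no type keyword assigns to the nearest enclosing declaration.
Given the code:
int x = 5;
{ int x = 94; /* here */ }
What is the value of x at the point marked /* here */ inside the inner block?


Analyzing scoping rules:
Outer scope: declares x = 5
Inner block: 'int x = 94;' declares a NEW x that shadows the outer one
Inside the block the inner declaration is in scope -> 94
Result: 94

94


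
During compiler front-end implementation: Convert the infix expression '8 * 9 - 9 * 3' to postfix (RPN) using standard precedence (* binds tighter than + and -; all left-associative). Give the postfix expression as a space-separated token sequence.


Applying the shunting-yard algorithm:
  Operand 8 -> output
  Push '*' onto operator stack -> op-stack: [*]
  Operand 9 -> output
  See '-' (prec 1); top '*' (prec 2) >= it -> pop '*' to output
  Push '-' onto operator stack -> op-stack: [-]
  Operand 9 -> output
  Push '*' onto operator stack -> op-stack: [-, *]
  Operand 3 -> output
  End of input: pop '*' to output
  End of input: pop '-' to output
Postfix result: 8 9 * 9 3 * -

8 9 * 9 3 * -


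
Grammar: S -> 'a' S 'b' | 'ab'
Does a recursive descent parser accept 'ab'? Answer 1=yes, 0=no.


Grammar accepts strings of the form a^n b^n (n >= 1)
Word: 'ab'
Counting: 1 a's and 1 b's
Check: 1 == 1? Yes
Derivation (S -> aSb applied 0 time(s), then S -> ab): S => ab
Accepted

1


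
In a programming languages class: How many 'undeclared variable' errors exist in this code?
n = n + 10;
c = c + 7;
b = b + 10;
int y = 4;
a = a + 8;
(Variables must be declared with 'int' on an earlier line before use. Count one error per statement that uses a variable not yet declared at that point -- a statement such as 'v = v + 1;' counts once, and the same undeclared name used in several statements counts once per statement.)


Scanning code line by line:
  Line 1: use 'n' -> ERROR (undeclared)
  Line 2: use 'c' -> ERROR (undeclared)
  Line 3: use 'b' -> ERROR (undeclared)
  Line 4: declare 'y' -> declared = ['y']
  Line 5: use 'a' -> ERROR (undeclared)
Total undeclared variable errors: 4

4


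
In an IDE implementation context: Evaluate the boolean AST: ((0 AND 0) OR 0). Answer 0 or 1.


Step 1: Evaluate inner node
  0 AND 0 = 0
Step 2: Evaluate root node
  0 OR 0 = 0

0


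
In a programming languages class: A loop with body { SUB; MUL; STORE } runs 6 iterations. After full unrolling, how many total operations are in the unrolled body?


Loop body operations: SUB, MUL, STORE (3 ops per iteration)
Unrolling 6 iterations:
  Iteration 1: SUB, MUL, STORE (3 ops)
  Iteration 2: SUB, MUL, STORE (3 ops)
  Iteration 3: SUB, MUL, STORE (3 ops)
  Iteration 4: SUB, MUL, STORE (3 ops)
  Iteration 5: SUB, MUL, STORE (3 ops)
  Iteration 6: SUB, MUL, STORE (3 ops)
Total: 6 iterations * 3 ops/iter = 18 operations

18


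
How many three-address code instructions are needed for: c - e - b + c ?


Expression: c - e - b + c
Generating three-address code (respecting * over +/- precedence):
  Instruction 1: t1 = c - e
  Instruction 2: t2 = t1 - b
  Instruction 3: t3 = t2 + c
Total instructions: 3

3


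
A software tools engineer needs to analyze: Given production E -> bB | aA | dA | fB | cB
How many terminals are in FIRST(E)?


Production: E -> bB | aA | dA | fB | cB
Examining each alternative for leading terminals:
  E -> bB : first terminal = 'b'
  E -> aA : first terminal = 'a'
  E -> dA : first terminal = 'd'
  E -> fB : first terminal = 'f'
  E -> cB : first terminal = 'c'
FIRST(E) = {a, b, c, d, f}
Count: 5

5


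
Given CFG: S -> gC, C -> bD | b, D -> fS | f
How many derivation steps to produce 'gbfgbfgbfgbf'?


Grammar: S -> gC, C -> bD | b, D -> fS | f
Deriving 'gbfgbfgbfgbf':
Step 1: S -> gC => gC
Step 2: C -> bD => gbD
Step 3: D -> fS => gbfS
Step 4: S -> gC => gbfgC
Step 5: C -> bD => gbfgbD
Step 6: D -> fS => gbfgbfS
Step 7: S -> gC => gbfgbfgC
Step 8: C -> bD => gbfgbfgbD
Step 9: D -> fS => gbfgbfgbfS
Step 10: S -> gC => gbfgbfgbfgC
Step 11: C -> bD => gbfgbfgbfgbD
Step 12: D -> f => gbfgbfgbfgbf
Total derivation steps: 12

12


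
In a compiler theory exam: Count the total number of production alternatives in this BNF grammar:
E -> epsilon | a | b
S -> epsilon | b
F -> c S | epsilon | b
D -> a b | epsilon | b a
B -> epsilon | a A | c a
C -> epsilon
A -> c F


Counting alternatives per rule:
  E: 3 alternative(s)
  S: 2 alternative(s)
  F: 3 alternative(s)
  D: 3 alternative(s)
  B: 3 alternative(s)
  C: 1 alternative(s)
  A: 1 alternative(s)
Sum: 3 + 2 + 3 + 3 + 3 + 1 + 1 = 16

16


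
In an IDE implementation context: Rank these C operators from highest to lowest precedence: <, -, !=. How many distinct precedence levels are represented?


Looking up precedence for each operator:
  < -> precedence 4
  - -> precedence 5
  != -> precedence 3
Sorted highest to lowest: -, <, !=
Distinct precedence values: [5, 4, 3]
Number of distinct levels: 3

3
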